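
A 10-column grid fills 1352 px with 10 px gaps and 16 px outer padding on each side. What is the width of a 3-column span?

389 px

Inside the margins: 1352 − 32 = 1320 px.
10 columns + 9 gaps: 10c + 9·10 = 1320.
10c = 1320 − 90 = 1230, so c = 123 px.
3-column span = 3·123 + 2·10 = 389 px.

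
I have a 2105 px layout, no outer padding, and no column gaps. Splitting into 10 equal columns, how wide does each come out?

10c = 2105 → c = 210.5 px.

210.5 px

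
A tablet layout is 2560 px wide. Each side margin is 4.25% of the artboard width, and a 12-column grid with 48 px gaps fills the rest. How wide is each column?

Each margin = 4.25% of 2560 = 108.8 px; content = 2560 − 2·108.8 = 2342.4 px.
Subtracting 11 gaps of 48 leaves 1814.4 for 12 columns, so c = 151.2 px.

151.2 px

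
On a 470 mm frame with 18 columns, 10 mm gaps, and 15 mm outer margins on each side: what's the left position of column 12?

Subtract both margins: 470 − 2·15 = 440 mm.
440 − 17·10 = 270; ÷18 gives c = 15 mm.
Each column+gutter stride is 25 mm; 11 of them past the 15 mm margin is 15 + 275 = 290 mm.

290 mm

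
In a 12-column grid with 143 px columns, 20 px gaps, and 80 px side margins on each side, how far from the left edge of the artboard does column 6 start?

Column 6 starts at margin + 5·(column + gutter) = 80 + 5·163 = 895 px.

895 px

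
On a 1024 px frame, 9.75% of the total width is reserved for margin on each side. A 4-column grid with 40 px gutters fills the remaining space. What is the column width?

176.08 px

Each margin = 9.75% of 1024 = 99.84 px; content = 1024 − 2·99.84 = 824.32 px.
Subtracting 3 gutters of 40 leaves 704.32 for 4 columns, so c = 176.08 px.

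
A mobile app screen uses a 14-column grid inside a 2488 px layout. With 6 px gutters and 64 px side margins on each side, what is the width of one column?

163 px

Take off 128 px of margins, leaving 2360 px.
14c + 13·6 = 2360 → 14c = 2282 → c = 163 px.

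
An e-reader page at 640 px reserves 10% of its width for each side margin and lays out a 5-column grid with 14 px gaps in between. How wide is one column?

640 × (1 − 2·10%) = 640 × 80% = 512 px for the columns.
5c + 4·14 = 512 → 5c = 456 → c = 91.2 px.

91.2 px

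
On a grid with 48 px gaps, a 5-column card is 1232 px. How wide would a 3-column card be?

720 px

5c + 4·48 = 1232 → 5c = 1040 → c = 208 px.
Span of 3: 3·208 + 2·48 = 624 + 96 = 720 px.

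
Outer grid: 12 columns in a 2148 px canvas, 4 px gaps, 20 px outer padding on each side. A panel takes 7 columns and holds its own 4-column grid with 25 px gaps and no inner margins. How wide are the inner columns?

Subtract both margins: 2148 − 2·20 = 2108 px.
Subtracting 11 gaps of 4 leaves 2064 for 12 columns, so c = 172 px.
Span of 7: 7·172 + 6·4 = 1204 + 24 = 1228 px.
1228 − 3·25 = 1153; ÷4 gives d = 288.25 px.

288.25 px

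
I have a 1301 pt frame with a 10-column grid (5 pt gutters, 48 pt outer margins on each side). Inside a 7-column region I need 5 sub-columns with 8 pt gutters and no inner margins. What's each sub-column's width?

162 pt

Take off 96 pt of margins, leaving 1205 pt.
1205 − 9·5 = 1160; ÷10 gives c = 116 pt.
7-column span = 7·116 + 6·5 = 842 pt.
842 − 4·8 = 810; ÷5 gives d = 162 pt.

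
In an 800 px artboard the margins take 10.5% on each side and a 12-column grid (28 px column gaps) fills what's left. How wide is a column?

Each margin = 10.5% of 800 = 84 px; content = 800 − 2·84 = 632 px.
632 − 11·28 = 324; ÷12 gives c = 27 px.

27 px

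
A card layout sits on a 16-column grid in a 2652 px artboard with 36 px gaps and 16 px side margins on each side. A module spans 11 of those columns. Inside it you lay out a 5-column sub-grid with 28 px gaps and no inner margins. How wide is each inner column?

Subtract both margins: 2652 − 2·16 = 2620 px.
Subtracting 15 gaps of 36 leaves 2080 for 16 columns, so c = 130 px.
11 columns plus 10 gaps: 1430 + 360 = 1790 px.
5 columns + 4 gaps: 5d + 4·28 = 1790.
5d = 1790 − 112 = 1678, so d = 335.6 px.

335.6 px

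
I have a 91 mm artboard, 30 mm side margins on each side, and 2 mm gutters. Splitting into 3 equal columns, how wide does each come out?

Inside the margins: 91 − 60 = 31 mm.
3c + 2·2 = 31 → 3c = 27 → c = 9 mm.

9 mm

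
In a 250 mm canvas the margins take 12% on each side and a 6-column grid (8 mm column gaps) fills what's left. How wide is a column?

25 mm

Each margin = 12% of 250 = 30 mm; content = 250 − 2·30 = 190 mm.
190 − 5·8 = 150; ÷6 gives c = 25 mm.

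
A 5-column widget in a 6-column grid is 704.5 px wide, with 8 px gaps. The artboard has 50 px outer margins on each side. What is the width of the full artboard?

5 columns + 4 gaps: 5c + 4·8 = 704.5.
5c = 704.5 − 32 = 672.5, so c = 134.5 px.
Artboard = 2·50 + 6·134.5 + 5·8 = 100 + 807 + 40 = 947 px.

947 px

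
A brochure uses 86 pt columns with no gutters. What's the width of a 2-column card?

2-column span = 2·86 = 172 pt.

172 pt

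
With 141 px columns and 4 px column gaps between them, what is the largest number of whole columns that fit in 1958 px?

13 columns

k columns need k·141 + (k−1)·4 = k·145 − 4.
k·145 − 4 ≤ 1958 → k ≤ 1962 / 145 ≈ 13.53, so k = 13.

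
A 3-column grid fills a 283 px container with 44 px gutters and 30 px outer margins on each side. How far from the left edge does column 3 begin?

208 px

Take off 60 px of margins, leaving 223 px.
223 − 2·44 = 135; ÷3 gives c = 45 px.
Each column+gutter stride is 89 px; 2 of them past the 30 px margin is 30 + 178 = 208 px.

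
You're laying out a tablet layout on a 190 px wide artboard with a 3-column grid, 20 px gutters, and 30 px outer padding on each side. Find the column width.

30 px

Subtract both margins: 190 − 2·30 = 130 px.
130 − 2·20 = 90; ÷3 gives c = 30 px.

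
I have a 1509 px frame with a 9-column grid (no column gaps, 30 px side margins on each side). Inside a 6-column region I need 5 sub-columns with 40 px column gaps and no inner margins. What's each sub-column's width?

161.2 px

Take off 60 px of margins, leaving 1449 px.
1449 / 9 = 161 px per column.
6-column span = 6·161 = 966 px.
Subtracting 4 column gaps of 40 leaves 806 for 5 columns, so d = 161.2 px.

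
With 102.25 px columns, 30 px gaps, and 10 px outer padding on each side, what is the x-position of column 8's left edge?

935.75 px

Before column 8: the margin + 7 columns + 7 gaps.
Offset = 10 + 7·(102.25 + 30) = 10 + 925.75 = 935.75 px.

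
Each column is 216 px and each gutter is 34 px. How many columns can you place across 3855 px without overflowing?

15 columns

k columns need k·216 + (k−1)·34 = k·250 − 34.
k·250 − 34 ≤ 3855 → k ≤ 3889 / 250 ≈ 15.56, so k = 15.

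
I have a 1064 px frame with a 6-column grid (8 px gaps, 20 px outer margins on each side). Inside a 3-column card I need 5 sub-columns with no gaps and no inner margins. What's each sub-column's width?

101.6 px

Take off 40 px of margins, leaving 1024 px.
Subtracting 5 gaps of 8 leaves 984 for 6 columns, so c = 164 px.
Span of 3: 3·164 + 2·8 = 492 + 16 = 508 px.
With no gaps, each column is 508/5 = 101.6 px.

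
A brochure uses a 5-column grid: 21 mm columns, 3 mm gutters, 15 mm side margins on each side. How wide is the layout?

147 mm

Adding margins, columns and gutters: 30 + 105 + 12 = 147 mm.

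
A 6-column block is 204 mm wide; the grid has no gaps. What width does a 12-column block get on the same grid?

6c = 204 → c = 34 mm.
12-column span = 12·34 = 408 mm.

408 mm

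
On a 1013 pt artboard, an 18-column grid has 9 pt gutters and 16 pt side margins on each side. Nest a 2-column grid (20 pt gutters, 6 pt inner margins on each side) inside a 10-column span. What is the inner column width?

254.5 pt

Take off 32 pt of margins, leaving 981 pt.
18 columns + 17 gutters: 18c + 17·9 = 981.
18c = 981 − 153 = 828, so c = 46 pt.
10 columns plus 9 gutters: 460 + 81 = 541 pt.
Inner content = 541 − 2·6 = 529 pt.
Subtracting 1 gutter of 20 leaves 509 for 2 columns, so d = 254.5 pt.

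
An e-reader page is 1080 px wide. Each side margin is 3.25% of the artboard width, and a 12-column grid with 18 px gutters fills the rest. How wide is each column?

Each margin = 3.25% of 1080 = 35.1 px; content = 1080 − 2·35.1 = 1009.8 px.
12c + 11·18 = 1009.8 → 12c = 811.8 → c = 67.65 px.

67.65 px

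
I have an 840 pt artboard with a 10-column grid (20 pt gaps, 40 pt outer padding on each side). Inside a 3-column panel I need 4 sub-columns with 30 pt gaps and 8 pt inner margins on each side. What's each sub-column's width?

27 pt

Inside the margins: 840 − 80 = 760 pt.
Subtracting 9 gaps of 20 leaves 580 for 10 columns, so c = 58 pt.
3-column span = 3·58 + 2·20 = 214 pt.
Inner content = 214 − 2·8 = 198 pt.
4 columns + 3 gaps: 4d + 3·30 = 198.
4d = 198 − 90 = 108, so d = 27 pt.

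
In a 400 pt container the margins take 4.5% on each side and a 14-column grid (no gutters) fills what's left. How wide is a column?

26 pt

400 × (1 − 2·4.5%) = 400 × 91% = 364 pt for the columns.
14c = 364 → c = 26 pt.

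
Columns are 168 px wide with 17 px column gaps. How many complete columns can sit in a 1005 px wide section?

5 columns: 5·168 + 4·17 = 908 px ≤ 1005.
6 columns: 1093 px > 1005. So 5.

5 columns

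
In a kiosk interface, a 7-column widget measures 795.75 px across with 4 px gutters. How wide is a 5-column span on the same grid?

7 columns + 6 gutters: 7c + 6·4 = 795.75.
7c = 795.75 − 24 = 771.75, so c = 110.25 px.
5 columns plus 4 gutters: 551.25 + 16 = 567.25 px.

567.25 px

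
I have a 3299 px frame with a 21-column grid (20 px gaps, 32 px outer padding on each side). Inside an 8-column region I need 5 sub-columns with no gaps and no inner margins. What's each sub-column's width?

Outer content = 3299 − 2·32 = 3235 px.
3235 − 20·20 = 2835; ÷21 gives c = 135 px.
Span of 8: 8·135 + 7·20 = 1080 + 140 = 1220 px.
5d = 1220 → d = 244 px.

244 px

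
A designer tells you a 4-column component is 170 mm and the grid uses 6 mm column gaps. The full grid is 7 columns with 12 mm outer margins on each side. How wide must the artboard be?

326 mm

170 − 3·6 = 152; ÷4 gives c = 38 mm.
Adding margins, columns and gutters: 24 + 266 + 36 = 326 mm.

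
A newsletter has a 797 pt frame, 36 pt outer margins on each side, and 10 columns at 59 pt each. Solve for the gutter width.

15 pt

Take off 72 pt of margins, leaving 725 pt.
10 columns take 10·59 = 590 pt; remaining 135 splits into 9 gutters.
g = 135 / 9 = 15 pt.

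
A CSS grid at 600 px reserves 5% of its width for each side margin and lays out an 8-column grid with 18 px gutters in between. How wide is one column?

51.75 px

Each margin = 5% of 600 = 30 px; content = 600 − 2·30 = 540 px.
8 columns + 7 gutters: 8c + 7·18 = 540.
8c = 540 − 126 = 414, so c = 51.75 px.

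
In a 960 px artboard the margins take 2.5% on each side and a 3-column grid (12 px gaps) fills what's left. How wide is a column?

296 px

Each margin = 2.5% of 960 = 24 px; content = 960 − 2·24 = 912 px.
3 columns + 2 gaps: 3c + 2·12 = 912.
3c = 912 − 24 = 888, so c = 296 px.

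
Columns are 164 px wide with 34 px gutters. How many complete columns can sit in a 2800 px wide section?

k columns need k·164 + (k−1)·34 = k·198 − 34.
k·198 − 34 ≤ 2800 → k ≤ 2834 / 198 ≈ 14.31, so k = 14.

14 columns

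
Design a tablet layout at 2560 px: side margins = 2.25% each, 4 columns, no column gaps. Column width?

611.2 px

Margins: 2.25% × 2560 = 57.6 px each, so content = 2560 − 115.2 = 2444.8 px.
With no column gaps, each column is 2444.8/4 = 611.2 px.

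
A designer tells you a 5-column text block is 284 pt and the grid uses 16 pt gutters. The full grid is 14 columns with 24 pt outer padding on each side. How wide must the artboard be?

5c + 4·16 = 284 → 5c = 220 → c = 44 pt.
Adding margins, columns and gutters: 48 + 616 + 208 = 872 pt.

872 pt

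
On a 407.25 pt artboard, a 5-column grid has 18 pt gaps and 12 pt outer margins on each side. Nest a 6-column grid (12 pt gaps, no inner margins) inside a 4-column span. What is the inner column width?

Outer content = 407.25 − 2·12 = 383.25 pt.
383.25 − 4·18 = 311.25; ÷5 gives c = 62.25 pt.
Span of 4: 4·62.25 + 3·18 = 249 + 54 = 303 pt.
6 columns + 5 gaps: 6d + 5·12 = 303.
6d = 303 − 60 = 243, so d = 40.5 pt.

40.5 pt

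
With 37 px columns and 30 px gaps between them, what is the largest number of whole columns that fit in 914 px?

14 columns

Each extra column adds 37 + 30 = 67 px.
(914 + 30) / 67 = 14.09, so 14 columns fit.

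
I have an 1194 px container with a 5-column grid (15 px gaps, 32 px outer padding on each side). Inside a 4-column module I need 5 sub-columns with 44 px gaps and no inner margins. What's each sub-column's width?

145 px

Subtract both margins: 1194 − 2·32 = 1130 px.
Subtracting 4 gaps of 15 leaves 1070 for 5 columns, so c = 214 px.
4 columns plus 3 gaps: 856 + 45 = 901 px.
5 columns + 4 gaps: 5d + 4·44 = 901.
5d = 901 − 176 = 725, so d = 145 px.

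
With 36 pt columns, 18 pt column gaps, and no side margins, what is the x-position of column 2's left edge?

Before column 2: 1 column + 1 column gap.
Offset = 1·(36 + 18) = 1·54 = 54 pt.

54 pt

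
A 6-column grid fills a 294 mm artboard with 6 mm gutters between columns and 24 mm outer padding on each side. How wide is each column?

Take off 48 mm of margins, leaving 246 mm.
6 columns + 5 gutters: 6c + 5·6 = 246.
6c = 246 − 30 = 216, so c = 36 mm.

36 mm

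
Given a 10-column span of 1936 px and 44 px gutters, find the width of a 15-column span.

2926 px

Subtracting 9 gutters of 44 leaves 1540 for 10 columns, so c = 154 px.
15 columns plus 14 gutters: 2310 + 616 = 2926 px.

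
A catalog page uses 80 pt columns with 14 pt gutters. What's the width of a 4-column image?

362 pt

Span of 4: 4·80 + 3·14 = 320 + 42 = 362 pt.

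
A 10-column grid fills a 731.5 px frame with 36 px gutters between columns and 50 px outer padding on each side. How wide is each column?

Inside the margins: 731.5 − 100 = 631.5 px.
10 columns + 9 gutters: 10c + 9·36 = 631.5.
10c = 631.5 − 324 = 307.5, so c = 30.75 px.

30.75 px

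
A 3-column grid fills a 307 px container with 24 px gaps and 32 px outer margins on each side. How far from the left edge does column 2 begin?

121 px

Subtract both margins: 307 − 2·32 = 243 px.
3 columns + 2 gaps: 3c + 2·24 = 243.
3c = 243 − 48 = 195, so c = 65 px.
Before column 2: the margin + 1 column + 1 gap.
Offset = 32 + 1·(65 + 24) = 32 + 89 = 121 px.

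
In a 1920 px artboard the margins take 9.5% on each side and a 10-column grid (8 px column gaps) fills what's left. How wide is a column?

Each margin = 9.5% of 1920 = 182.4 px; content = 1920 − 2·182.4 = 1555.2 px.
10 columns + 9 column gaps: 10c + 9·8 = 1555.2.
10c = 1555.2 − 72 = 1483.2, so c = 148.32 px.

148.32 px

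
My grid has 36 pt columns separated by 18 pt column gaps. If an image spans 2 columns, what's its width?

90 pt

Span of 2: 2·36 + 1·18 = 72 + 18 = 90 pt.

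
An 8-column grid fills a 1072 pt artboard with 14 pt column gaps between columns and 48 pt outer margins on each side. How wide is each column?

109.75 pt

Content width = 1072 − 2·48 = 976 pt.
976 − 7·14 = 878; ÷8 gives c = 109.75 pt.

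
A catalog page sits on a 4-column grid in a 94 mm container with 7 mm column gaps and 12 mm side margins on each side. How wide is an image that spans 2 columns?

Subtract both margins: 94 − 2·12 = 70 mm.
Subtracting 3 column gaps of 7 leaves 49 for 4 columns, so c = 12.25 mm.
2 columns plus 1 column gap: 24.5 + 7 = 31.5 mm.

31.5 mm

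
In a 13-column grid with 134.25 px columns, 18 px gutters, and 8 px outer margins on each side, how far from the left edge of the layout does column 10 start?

Column 10 starts at margin + 9·(column + gutter) = 8 + 9·152.25 = 1378.25 px.

1378.25 px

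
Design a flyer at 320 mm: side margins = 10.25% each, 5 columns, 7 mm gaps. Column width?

45.28 mm

Margins: 10.25% × 320 = 32.8 mm each, so content = 320 − 65.6 = 254.4 mm.
254.4 − 4·7 = 226.4; ÷5 gives c = 45.28 mm.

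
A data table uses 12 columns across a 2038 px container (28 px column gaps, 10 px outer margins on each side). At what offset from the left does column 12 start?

1885.5 px

Subtract both margins: 2038 − 2·10 = 2018 px.
12 columns + 11 column gaps: 12c + 11·28 = 2018.
12c = 2018 − 308 = 1710, so c = 142.5 px.
Each column+gutter stride is 170.5 px; 11 of them past the 10 px margin is 10 + 1875.5 = 1885.5 px.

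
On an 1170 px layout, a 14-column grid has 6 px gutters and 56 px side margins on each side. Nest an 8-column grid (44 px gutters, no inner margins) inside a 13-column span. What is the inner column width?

Inside the margins: 1170 − 112 = 1058 px.
Subtracting 13 gutters of 6 leaves 980 for 14 columns, so c = 70 px.
13-column span = 13·70 + 12·6 = 982 px.
Subtracting 7 gutters of 44 leaves 674 for 8 columns, so d = 84.25 px.

84.25 px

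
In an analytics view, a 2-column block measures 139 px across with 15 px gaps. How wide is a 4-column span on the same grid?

Subtracting 1 gap of 15 leaves 124 for 2 columns, so c = 62 px.
Span of 4: 4·62 + 3·15 = 248 + 45 = 293 px.

293 px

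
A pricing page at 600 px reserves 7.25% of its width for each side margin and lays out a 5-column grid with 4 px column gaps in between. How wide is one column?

99.4 px

Margins: 7.25% × 600 = 43.5 px each, so content = 600 − 87 = 513 px.
513 − 4·4 = 497; ÷5 gives c = 99.4 px.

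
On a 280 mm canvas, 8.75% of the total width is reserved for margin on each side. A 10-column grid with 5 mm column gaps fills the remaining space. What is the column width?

18.6 mm

280 × (1 − 2·8.75%) = 280 × 82.5% = 231 mm for the columns.
10 columns + 9 column gaps: 10c + 9·5 = 231.
10c = 231 − 45 = 186, so c = 18.6 mm.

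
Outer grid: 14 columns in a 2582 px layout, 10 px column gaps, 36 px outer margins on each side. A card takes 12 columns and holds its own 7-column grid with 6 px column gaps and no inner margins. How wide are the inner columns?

302 px

Inside the margins: 2582 − 72 = 2510 px.
14 columns + 13 column gaps: 14c + 13·10 = 2510.
14c = 2510 − 130 = 2380, so c = 170 px.
Span of 12: 12·170 + 11·10 = 2040 + 110 = 2150 px.
Subtracting 6 column gaps of 6 leaves 2114 for 7 columns, so d = 302 px.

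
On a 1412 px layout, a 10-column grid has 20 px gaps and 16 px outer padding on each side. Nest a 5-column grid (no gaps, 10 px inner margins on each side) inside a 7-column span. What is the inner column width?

Subtract both margins: 1412 − 2·16 = 1380 px.
10c + 9·20 = 1380 → 10c = 1200 → c = 120 px.
7 columns plus 6 gaps: 840 + 120 = 960 px.
Inner content = 960 − 2·10 = 940 px.
5d = 940 → d = 188 px.

188 px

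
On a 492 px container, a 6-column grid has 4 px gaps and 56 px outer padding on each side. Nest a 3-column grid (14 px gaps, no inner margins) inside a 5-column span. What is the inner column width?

Take off 112 px of margins, leaving 380 px.
6 columns + 5 gaps: 6c + 5·4 = 380.
6c = 380 − 20 = 360, so c = 60 px.
Span of 5: 5·60 + 4·4 = 300 + 16 = 316 px.
3 columns + 2 gaps: 3d + 2·14 = 316.
3d = 316 − 28 = 288, so d = 96 px.

96 px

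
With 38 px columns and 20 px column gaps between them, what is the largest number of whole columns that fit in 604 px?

10 columns

10 columns: 10·38 + 9·20 = 560 px ≤ 604.
11 columns: 618 px > 604. So 10.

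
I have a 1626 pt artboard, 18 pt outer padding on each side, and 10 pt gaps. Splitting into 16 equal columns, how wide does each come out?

90 pt

Content width = 1626 − 2·18 = 1590 pt.
Subtracting 15 gaps of 10 leaves 1440 for 16 columns, so c = 90 pt.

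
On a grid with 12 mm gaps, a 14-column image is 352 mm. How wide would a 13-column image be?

14 columns + 13 gaps: 14c + 13·12 = 352.
14c = 352 − 156 = 196, so c = 14 mm.
Span of 13: 13·14 + 12·12 = 182 + 144 = 326 mm.

326 mm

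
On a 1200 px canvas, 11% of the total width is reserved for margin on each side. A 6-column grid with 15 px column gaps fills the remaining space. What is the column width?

143.5 px

Margins: 11% × 1200 = 132 px each, so content = 1200 − 264 = 936 px.
936 − 5·15 = 861; ÷6 gives c = 143.5 px.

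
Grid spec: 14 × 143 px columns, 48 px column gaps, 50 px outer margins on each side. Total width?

2726 px

Total width: 2·50 + 14·143 + 13·48 = 2726 px.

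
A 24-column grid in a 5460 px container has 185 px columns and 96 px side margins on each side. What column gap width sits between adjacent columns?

Subtract both margins: 5460 − 2·96 = 5268 px.
24 columns take 24·185 = 4440 px; remaining 828 splits into 23 column gaps.
g = 828 / 23 = 36 px.

36 px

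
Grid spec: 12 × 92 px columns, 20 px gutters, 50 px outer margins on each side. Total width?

Frame = 2·50 + 12·92 + 11·20 = 100 + 1104 + 220 = 1424 px.

1424 px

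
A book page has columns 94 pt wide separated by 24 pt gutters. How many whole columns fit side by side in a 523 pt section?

4 columns

4 columns: 4·94 + 3·24 = 448 pt ≤ 523.
5 columns: 566 pt > 523. So 4.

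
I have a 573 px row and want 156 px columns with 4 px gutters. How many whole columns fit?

k columns need k·156 + (k−1)·4 = k·160 − 4.
k·160 − 4 ≤ 573 → k ≤ 577 / 160 ≈ 3.61, so k = 3.

3 columns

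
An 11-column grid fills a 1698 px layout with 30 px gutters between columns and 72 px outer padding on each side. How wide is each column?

Inside the margins: 1698 − 144 = 1554 px.
Subtracting 10 gutters of 30 leaves 1254 for 11 columns, so c = 114 px.

114 px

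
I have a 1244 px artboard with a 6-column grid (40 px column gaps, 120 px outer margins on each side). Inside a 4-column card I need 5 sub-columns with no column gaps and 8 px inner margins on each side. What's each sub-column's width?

128 px

Subtract both margins: 1244 − 2·120 = 1004 px.
1004 − 5·40 = 804; ÷6 gives c = 134 px.
4 columns plus 3 column gaps: 536 + 120 = 656 px.
Inner content = 656 − 2·8 = 640 px.
5d = 640 → d = 128 px.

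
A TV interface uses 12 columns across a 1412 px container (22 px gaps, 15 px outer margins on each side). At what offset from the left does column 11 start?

1185 px

Take off 30 px of margins, leaving 1382 px.
Subtracting 11 gaps of 22 leaves 1140 for 12 columns, so c = 95 px.
Each column+gutter stride is 117 px; 10 of them past the 15 px margin is 15 + 1170 = 1185 px.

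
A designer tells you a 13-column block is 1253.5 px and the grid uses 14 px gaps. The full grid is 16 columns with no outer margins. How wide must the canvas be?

1253.5 − 12·14 = 1085.5; ÷13 gives c = 83.5 px.
Canvas = 16·83.5 + 15·14 = 1336 + 210 = 1546 px.

1546 px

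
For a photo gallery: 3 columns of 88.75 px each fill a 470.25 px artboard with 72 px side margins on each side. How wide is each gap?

Content width = 470.25 − 2·72 = 326.25 px.
Columns use 266.25 px, leaving 60 px across 2 gaps = 30 px each.

30 px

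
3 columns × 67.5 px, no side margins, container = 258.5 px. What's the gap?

Columns use 202.5 px, leaving 56 px across 2 gaps = 28 px each.

28 px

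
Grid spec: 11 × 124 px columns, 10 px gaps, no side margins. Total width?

1464 px

Total width: 11·124 + 10·10 = 1464 px.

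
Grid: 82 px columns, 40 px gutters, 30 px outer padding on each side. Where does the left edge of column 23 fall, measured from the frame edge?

Before column 23: the margin + 22 columns + 22 gutters.
Offset = 30 + 22·(82 + 40) = 30 + 2684 = 2714 px.

2714 px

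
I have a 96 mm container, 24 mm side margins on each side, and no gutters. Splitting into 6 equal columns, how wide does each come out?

8 mm

Subtract both margins: 96 − 2·24 = 48 mm.
6c = 48 → c = 8 mm.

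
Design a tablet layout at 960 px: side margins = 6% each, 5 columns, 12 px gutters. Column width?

159.36 px

960 × (1 − 2·6%) = 960 × 88% = 844.8 px for the columns.
5c + 4·12 = 844.8 → 5c = 796.8 → c = 159.36 px.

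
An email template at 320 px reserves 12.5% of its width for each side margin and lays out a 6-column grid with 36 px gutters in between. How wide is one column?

320 × (1 − 2·12.5%) = 320 × 75% = 240 px for the columns.
6 columns + 5 gutters: 6c + 5·36 = 240.
6c = 240 − 180 = 60, so c = 10 px.

10 px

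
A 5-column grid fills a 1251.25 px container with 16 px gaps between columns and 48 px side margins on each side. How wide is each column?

Inside the margins: 1251.25 − 96 = 1155.25 px.
5c + 4·16 = 1155.25 → 5c = 1091.25 → c = 218.25 px.

218.25 px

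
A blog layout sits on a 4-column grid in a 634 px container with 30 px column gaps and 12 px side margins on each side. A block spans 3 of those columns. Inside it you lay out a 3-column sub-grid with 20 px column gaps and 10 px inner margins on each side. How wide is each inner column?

130 px

Outer content = 634 − 2·12 = 610 px.
610 − 3·30 = 520; ÷4 gives c = 130 px.
Span of 3: 3·130 + 2·30 = 390 + 60 = 450 px.
Inner content = 450 − 2·10 = 430 px.
3d + 2·20 = 430 → 3d = 390 → d = 130 px.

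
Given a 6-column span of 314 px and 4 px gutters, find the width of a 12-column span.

Subtracting 5 gutters of 4 leaves 294 for 6 columns, so c = 49 px.
12-column span = 12·49 + 11·4 = 632 px.

632 px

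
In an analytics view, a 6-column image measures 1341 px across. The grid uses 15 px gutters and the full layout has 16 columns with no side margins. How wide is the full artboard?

6 columns + 5 gutters: 6c + 5·15 = 1341.
6c = 1341 − 75 = 1266, so c = 211 px.
Summing: 3376 + 225 = 3601 px.

3601 px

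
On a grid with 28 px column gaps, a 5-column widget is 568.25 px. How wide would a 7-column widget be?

806.75 px

5c + 4·28 = 568.25 → 5c = 456.25 → c = 91.25 px.
Span of 7: 7·91.25 + 6·28 = 638.75 + 168 = 806.75 px.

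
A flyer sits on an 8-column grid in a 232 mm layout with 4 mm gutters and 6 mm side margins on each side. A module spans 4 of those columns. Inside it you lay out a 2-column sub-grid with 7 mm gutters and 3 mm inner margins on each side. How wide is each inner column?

47.5 mm

Outer content = 232 − 2·6 = 220 mm.
220 − 7·4 = 192; ÷8 gives c = 24 mm.
Span of 4: 4·24 + 3·4 = 96 + 12 = 108 mm.
Inner content = 108 − 2·3 = 102 mm.
2 columns + 1 gutter: 2d + 1·7 = 102.
2d = 102 − 7 = 95, so d = 47.5 mm.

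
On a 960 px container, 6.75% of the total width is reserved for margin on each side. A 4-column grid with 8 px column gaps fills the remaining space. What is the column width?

201.6 px

960 × (1 − 2·6.75%) = 960 × 86.5% = 830.4 px for the columns.
Subtracting 3 column gaps of 8 leaves 806.4 for 4 columns, so c = 201.6 px.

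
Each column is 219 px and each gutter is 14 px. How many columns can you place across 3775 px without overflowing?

k columns need k·219 + (k−1)·14 = k·233 − 14.
k·233 − 14 ≤ 3775 → k ≤ 3789 / 233 ≈ 16.26, so k = 16.

16 columns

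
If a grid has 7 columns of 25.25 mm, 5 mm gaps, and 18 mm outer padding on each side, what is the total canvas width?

242.75 mm

Canvas = 2·18 + 7·25.25 + 6·5 = 36 + 176.75 + 30 = 242.75 mm.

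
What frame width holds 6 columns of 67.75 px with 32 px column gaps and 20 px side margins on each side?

606.5 px

Total width: 2·20 + 6·67.75 + 5·32 = 606.5 px.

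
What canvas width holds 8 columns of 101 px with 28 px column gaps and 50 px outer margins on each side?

1104 px

Total width: 2·50 + 8·101 + 7·28 = 1104 px.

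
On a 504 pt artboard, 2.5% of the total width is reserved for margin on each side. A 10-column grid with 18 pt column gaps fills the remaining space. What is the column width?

Margins: 2.5% × 504 = 12.6 pt each, so content = 504 − 25.2 = 478.8 pt.
Subtracting 9 column gaps of 18 leaves 316.8 for 10 columns, so c = 31.68 pt.

31.68 pt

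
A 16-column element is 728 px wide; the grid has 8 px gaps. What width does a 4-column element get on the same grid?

16c + 15·8 = 728 → 16c = 608 → c = 38 px.
4 columns plus 3 gaps: 152 + 24 = 176 px.

176 px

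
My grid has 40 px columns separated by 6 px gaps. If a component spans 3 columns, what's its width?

Span of 3: 3·40 + 2·6 = 120 + 12 = 132 px.

132 px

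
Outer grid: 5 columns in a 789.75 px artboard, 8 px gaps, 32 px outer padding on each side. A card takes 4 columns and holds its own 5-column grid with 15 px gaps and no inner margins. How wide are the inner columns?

Inside the margins: 789.75 − 64 = 725.75 px.
725.75 − 4·8 = 693.75; ÷5 gives c = 138.75 px.
Span of 4: 4·138.75 + 3·8 = 555 + 24 = 579 px.
579 − 4·15 = 519; ÷5 gives d = 103.8 px.

103.8 px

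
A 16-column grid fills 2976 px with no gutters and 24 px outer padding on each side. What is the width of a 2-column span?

366 px

Inside the margins: 2976 − 48 = 2928 px.
2928 / 16 = 183 px per column.
With no gutters, 2 columns span 2·183 = 366 px.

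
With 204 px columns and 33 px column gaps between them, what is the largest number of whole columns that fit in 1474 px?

6 columns: 6·204 + 5·33 = 1389 px ≤ 1474.
7 columns: 1626 px > 1474. So 6.

6 columns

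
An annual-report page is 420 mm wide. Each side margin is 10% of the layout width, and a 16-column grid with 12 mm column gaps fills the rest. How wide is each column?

9.75 mm

Margins: 10% × 420 = 42 mm each, so content = 420 − 84 = 336 mm.
336 − 15·12 = 156; ÷16 gives c = 9.75 mm.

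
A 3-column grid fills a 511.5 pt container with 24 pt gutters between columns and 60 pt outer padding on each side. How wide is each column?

Inside the margins: 511.5 − 120 = 391.5 pt.
Subtracting 2 gutters of 24 leaves 343.5 for 3 columns, so c = 114.5 pt.

114.5 pt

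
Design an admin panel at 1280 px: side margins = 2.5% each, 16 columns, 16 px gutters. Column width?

61 px

1280 × (1 − 2·2.5%) = 1280 × 95% = 1216 px for the columns.
Subtracting 15 gutters of 16 leaves 976 for 16 columns, so c = 61 px.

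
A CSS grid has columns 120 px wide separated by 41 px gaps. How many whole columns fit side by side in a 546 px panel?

Each extra column adds 120 + 41 = 161 px.
(546 + 41) / 161 = 3.65, so 3 columns fit.

3 columns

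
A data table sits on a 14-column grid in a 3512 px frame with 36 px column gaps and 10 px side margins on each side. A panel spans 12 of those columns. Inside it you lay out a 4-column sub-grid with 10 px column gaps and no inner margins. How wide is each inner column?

739.5 px

Inside the margins: 3512 − 20 = 3492 px.
Subtracting 13 column gaps of 36 leaves 3024 for 14 columns, so c = 216 px.
12-column span = 12·216 + 11·36 = 2988 px.
Subtracting 3 column gaps of 10 leaves 2958 for 4 columns, so d = 739.5 px.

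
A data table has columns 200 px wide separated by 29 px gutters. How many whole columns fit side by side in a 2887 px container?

12 columns

k columns need k·200 + (k−1)·29 = k·229 − 29.
k·229 − 29 ≤ 2887 → k ≤ 2916 / 229 ≈ 12.73, so k = 12.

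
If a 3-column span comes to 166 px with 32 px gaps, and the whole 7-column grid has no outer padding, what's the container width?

430 px

3 columns + 2 gaps: 3c + 2·32 = 166.
3c = 166 − 64 = 102, so c = 34 px.
Container = 7·34 + 6·32 = 238 + 192 = 430 px.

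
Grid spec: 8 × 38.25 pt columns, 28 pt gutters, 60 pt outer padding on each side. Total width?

622 pt

Adding margins, columns and gutters: 120 + 306 + 196 = 622 pt.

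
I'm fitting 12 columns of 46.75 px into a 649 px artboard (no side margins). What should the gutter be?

8 px

12 columns take 12·46.75 = 561 px; remaining 88 splits into 11 gutters.
g = 88 / 11 = 8 px.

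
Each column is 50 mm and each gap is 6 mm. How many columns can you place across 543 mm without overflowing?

9 columns

Each extra column adds 50 + 6 = 56 mm.
(543 + 6) / 56 = 9.80, so 9 columns fit.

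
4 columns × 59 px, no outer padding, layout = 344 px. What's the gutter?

4·59 + 3g = 344 → 3g = 108 → g = 36 px.

36 px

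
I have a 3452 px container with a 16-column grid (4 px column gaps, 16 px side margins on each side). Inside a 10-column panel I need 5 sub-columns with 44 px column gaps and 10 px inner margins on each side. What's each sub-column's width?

388 px

Inside the margins: 3452 − 32 = 3420 px.
Subtracting 15 column gaps of 4 leaves 3360 for 16 columns, so c = 210 px.
Span of 10: 10·210 + 9·4 = 2100 + 36 = 2136 px.
Inner content = 2136 − 2·10 = 2116 px.
Subtracting 4 column gaps of 44 leaves 1940 for 5 columns, so d = 388 px.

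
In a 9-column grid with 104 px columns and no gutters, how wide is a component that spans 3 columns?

312 px

With no gutters, 3 columns span 3·104 = 312 px.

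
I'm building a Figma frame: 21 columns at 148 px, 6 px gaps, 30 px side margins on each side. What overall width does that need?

3288 px

Adding margins, columns and gutters: 60 + 3108 + 120 = 3288 px.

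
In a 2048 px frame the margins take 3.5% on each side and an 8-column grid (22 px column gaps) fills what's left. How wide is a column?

218.83 px

2048 × (1 − 2·3.5%) = 2048 × 93% = 1904.64 px for the columns.
8 columns + 7 column gaps: 8c + 7·22 = 1904.64.
8c = 1904.64 − 154 = 1750.64, so c = 218.83 px.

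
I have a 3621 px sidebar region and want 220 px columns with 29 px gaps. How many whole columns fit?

Each extra column adds 220 + 29 = 249 px.
(3621 + 29) / 249 = 14.66, so 14 columns fit.

14 columns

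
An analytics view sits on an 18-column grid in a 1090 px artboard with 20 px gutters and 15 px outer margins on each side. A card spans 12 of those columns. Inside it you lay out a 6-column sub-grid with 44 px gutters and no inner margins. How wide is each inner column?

80 px

Inside the margins: 1090 − 30 = 1060 px.
1060 − 17·20 = 720; ÷18 gives c = 40 px.
12 columns plus 11 gutters: 480 + 220 = 700 px.
700 − 5·44 = 480; ÷6 gives d = 80 px.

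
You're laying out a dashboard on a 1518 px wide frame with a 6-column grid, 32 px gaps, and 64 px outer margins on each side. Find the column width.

Content width = 1518 − 2·64 = 1390 px.
6 columns + 5 gaps: 6c + 5·32 = 1390.
6c = 1390 − 160 = 1230, so c = 205 px.

205 px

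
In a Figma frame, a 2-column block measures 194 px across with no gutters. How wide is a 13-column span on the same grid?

1261 px

2c = 194 → c = 97 px.
13-column span = 13·97 = 1261 px.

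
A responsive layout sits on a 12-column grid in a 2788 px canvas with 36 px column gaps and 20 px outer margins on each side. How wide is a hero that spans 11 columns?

2516 px

Subtract both margins: 2788 − 2·20 = 2748 px.
12c + 11·36 = 2748 → 12c = 2352 → c = 196 px.
Span of 11: 11·196 + 10·36 = 2156 + 360 = 2516 px.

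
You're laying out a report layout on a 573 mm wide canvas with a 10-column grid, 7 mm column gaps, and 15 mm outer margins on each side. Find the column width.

Subtract both margins: 573 − 2·15 = 543 mm.
10c + 9·7 = 543 → 10c = 480 → c = 48 mm.

48 mm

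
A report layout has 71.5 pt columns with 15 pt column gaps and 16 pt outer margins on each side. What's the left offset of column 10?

Column 10 starts at margin + 9·(column + gutter) = 16 + 9·86.5 = 794.5 pt.

794.5 pt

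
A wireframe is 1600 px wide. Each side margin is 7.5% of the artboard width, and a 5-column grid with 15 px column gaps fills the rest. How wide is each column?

Each margin = 7.5% of 1600 = 120 px; content = 1600 − 2·120 = 1360 px.
1360 − 4·15 = 1300; ÷5 gives c = 260 px.

260 px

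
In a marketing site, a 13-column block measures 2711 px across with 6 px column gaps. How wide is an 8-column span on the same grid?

1666 px

13 columns + 12 column gaps: 13c + 12·6 = 2711.
13c = 2711 − 72 = 2639, so c = 203 px.
8-column span = 8·203 + 7·6 = 1666 px.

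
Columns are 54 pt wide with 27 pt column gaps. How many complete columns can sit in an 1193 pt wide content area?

15 columns

15 columns: 15·54 + 14·27 = 1188 pt ≤ 1193.
16 columns: 1269 pt > 1193. So 15.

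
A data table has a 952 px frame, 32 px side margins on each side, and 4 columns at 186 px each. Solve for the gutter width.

Subtract both margins: 952 − 2·32 = 888 px.
Columns use 744 px, leaving 144 px across 3 gutters = 48 px each.

48 px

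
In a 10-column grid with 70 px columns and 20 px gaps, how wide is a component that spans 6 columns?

520 px

Span of 6: 6·70 + 5·20 = 420 + 100 = 520 px.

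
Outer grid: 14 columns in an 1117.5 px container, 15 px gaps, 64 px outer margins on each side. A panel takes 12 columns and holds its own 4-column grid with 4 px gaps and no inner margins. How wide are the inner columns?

Take off 128 px of margins, leaving 989.5 px.
14c + 13·15 = 989.5 → 14c = 794.5 → c = 56.75 px.
12-column span = 12·56.75 + 11·15 = 846 px.
Subtracting 3 gaps of 4 leaves 834 for 4 columns, so d = 208.5 px.

208.5 px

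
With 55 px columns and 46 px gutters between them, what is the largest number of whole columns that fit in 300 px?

3 columns

k columns need k·55 + (k−1)·46 = k·101 − 46.
k·101 − 46 ≤ 300 → k ≤ 346 / 101 ≈ 3.43, so k = 3.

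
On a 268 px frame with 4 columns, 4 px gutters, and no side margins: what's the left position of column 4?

204 px

Subtracting 3 gutters of 4 leaves 256 for 4 columns, so c = 64 px.
Before column 4: 3 columns + 3 gutters.
Offset = 3·(64 + 4) = 3·68 = 204 px.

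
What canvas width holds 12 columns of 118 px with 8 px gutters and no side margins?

1504 px

Summing: 1416 + 88 = 1504 px.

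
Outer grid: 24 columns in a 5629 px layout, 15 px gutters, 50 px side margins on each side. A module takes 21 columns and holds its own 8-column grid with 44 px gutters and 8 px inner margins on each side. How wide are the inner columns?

564 px

Take off 100 px of margins, leaving 5529 px.
5529 − 23·15 = 5184; ÷24 gives c = 216 px.
21 columns plus 20 gutters: 4536 + 300 = 4836 px.
Inner content = 4836 − 2·8 = 4820 px.
Subtracting 7 gutters of 44 leaves 4512 for 8 columns, so d = 564 px.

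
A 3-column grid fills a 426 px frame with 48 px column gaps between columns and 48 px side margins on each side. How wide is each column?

Take off 96 px of margins, leaving 330 px.
Subtracting 2 column gaps of 48 leaves 234 for 3 columns, so c = 78 px.

78 px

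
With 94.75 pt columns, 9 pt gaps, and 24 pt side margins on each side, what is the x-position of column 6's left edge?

542.75 pt

Column 6 starts at margin + 5·(column + gutter) = 24 + 5·103.75 = 542.75 pt.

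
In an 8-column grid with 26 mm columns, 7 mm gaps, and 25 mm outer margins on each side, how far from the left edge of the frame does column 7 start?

223 mm

Before column 7: the margin + 6 columns + 6 gaps.
Offset = 25 + 6·(26 + 7) = 25 + 198 = 223 mm.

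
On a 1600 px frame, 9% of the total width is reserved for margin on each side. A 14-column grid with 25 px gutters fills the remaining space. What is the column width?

1600 × (1 − 2·9%) = 1600 × 82% = 1312 px for the columns.
Subtracting 13 gutters of 25 leaves 987 for 14 columns, so c = 70.5 px.

70.5 px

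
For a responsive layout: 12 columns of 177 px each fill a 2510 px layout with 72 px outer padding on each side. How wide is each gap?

Content width = 2510 − 2·72 = 2366 px.
12·177 + 11g = 2366 → 11g = 242 → g = 22 px.

22 px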